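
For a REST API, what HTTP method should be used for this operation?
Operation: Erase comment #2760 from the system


GET = read, POST = create, PUT = update/replace, DELETE = remove
This operation is a removal.
DELETE


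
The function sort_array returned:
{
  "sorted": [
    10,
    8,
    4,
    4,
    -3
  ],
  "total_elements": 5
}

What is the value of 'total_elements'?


5


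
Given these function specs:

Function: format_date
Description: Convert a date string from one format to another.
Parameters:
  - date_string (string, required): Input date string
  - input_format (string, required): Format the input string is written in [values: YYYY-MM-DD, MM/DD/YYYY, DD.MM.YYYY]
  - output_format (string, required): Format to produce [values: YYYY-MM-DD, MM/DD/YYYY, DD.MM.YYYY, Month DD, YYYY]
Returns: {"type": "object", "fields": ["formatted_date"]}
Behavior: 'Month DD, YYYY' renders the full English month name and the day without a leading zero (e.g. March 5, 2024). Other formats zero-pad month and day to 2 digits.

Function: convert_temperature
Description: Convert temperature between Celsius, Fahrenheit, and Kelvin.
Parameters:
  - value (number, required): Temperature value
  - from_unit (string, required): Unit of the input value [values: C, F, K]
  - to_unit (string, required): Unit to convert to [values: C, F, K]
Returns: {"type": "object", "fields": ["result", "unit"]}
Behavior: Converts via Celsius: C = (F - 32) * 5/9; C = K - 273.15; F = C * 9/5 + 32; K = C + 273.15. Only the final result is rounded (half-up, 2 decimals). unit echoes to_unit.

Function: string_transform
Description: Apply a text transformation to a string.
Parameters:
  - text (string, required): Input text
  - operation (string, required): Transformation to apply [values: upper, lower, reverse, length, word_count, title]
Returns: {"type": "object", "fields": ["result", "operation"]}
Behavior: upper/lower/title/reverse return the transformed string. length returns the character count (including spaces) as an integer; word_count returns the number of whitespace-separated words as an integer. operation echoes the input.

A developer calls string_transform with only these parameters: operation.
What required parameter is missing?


Required parameters: text, operation
Provided: operation
Missing: text
text


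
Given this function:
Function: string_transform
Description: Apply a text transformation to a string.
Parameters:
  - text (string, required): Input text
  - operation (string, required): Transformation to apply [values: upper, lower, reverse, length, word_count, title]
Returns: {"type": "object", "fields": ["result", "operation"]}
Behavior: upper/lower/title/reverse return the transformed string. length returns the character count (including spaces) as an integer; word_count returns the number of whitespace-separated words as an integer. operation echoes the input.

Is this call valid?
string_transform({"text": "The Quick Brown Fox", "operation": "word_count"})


Checking all required parameters present and types match... All valid.
Valid


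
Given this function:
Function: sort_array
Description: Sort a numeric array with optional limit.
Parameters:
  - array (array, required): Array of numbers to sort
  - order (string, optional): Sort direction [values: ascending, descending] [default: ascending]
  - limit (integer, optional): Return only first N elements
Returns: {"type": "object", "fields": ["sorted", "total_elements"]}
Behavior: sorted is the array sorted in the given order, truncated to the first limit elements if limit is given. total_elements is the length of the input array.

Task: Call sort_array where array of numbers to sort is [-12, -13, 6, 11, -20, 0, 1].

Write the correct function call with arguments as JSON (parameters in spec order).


Mapping each described value to its parameter name:
  'Array of numbers to sort' -> array = [-12, -13, 6, 11, -20, 0, 1]
sort_array({"array": [-12, -13, 6, 11, -20, 0, 1]})


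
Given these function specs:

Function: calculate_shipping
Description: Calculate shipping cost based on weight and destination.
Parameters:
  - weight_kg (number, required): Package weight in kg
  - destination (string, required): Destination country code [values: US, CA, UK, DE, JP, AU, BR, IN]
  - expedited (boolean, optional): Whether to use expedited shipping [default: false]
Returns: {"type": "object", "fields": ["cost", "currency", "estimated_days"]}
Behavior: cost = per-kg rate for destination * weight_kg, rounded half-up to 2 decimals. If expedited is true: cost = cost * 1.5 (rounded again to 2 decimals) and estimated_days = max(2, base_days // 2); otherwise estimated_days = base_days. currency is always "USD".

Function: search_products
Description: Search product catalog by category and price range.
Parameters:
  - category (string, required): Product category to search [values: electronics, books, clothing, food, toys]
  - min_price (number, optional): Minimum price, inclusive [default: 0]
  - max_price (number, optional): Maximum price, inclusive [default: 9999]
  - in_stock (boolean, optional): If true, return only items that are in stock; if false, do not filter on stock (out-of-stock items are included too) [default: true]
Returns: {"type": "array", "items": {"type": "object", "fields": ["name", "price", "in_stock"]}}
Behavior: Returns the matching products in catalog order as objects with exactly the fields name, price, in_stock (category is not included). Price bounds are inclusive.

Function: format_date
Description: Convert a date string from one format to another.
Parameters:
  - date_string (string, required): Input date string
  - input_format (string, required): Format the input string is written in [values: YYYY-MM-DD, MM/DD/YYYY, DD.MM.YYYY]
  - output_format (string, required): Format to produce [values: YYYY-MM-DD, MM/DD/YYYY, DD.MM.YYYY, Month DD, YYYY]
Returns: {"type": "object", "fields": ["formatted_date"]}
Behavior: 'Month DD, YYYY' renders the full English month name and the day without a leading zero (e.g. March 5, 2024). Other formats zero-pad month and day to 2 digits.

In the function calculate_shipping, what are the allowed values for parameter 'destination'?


The calculate_shipping spec declares:
  - destination (string, required): Destination country code [values: US, CA, UK, DE, JP, AU, BR, IN]
Allowed values:
US, CA, UK, DE, JP, AU, BR, IN


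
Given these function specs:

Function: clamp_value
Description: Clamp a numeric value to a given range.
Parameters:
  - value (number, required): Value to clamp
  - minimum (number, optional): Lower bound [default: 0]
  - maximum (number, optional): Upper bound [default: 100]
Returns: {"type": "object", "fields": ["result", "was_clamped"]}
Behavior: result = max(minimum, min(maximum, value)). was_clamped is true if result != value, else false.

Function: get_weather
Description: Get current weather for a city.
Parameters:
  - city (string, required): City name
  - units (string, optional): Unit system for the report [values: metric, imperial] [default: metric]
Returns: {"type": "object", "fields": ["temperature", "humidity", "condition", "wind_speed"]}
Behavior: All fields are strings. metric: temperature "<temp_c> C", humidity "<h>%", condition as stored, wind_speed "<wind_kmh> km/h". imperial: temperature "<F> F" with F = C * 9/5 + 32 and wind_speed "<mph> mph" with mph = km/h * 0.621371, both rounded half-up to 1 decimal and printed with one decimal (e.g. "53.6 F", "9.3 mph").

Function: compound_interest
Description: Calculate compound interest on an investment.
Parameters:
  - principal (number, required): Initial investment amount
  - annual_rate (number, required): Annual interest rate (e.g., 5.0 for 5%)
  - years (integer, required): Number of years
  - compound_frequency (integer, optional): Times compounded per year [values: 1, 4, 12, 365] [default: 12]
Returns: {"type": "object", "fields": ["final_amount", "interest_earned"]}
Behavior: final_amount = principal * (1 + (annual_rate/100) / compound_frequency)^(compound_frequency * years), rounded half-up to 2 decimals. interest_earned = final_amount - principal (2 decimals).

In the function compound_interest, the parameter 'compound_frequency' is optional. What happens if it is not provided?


The compound_interest spec declares:
  - compound_frequency (integer, optional): Times compounded per year [values: 1, 4, 12, 365] [default: 12]
It defaults to 12


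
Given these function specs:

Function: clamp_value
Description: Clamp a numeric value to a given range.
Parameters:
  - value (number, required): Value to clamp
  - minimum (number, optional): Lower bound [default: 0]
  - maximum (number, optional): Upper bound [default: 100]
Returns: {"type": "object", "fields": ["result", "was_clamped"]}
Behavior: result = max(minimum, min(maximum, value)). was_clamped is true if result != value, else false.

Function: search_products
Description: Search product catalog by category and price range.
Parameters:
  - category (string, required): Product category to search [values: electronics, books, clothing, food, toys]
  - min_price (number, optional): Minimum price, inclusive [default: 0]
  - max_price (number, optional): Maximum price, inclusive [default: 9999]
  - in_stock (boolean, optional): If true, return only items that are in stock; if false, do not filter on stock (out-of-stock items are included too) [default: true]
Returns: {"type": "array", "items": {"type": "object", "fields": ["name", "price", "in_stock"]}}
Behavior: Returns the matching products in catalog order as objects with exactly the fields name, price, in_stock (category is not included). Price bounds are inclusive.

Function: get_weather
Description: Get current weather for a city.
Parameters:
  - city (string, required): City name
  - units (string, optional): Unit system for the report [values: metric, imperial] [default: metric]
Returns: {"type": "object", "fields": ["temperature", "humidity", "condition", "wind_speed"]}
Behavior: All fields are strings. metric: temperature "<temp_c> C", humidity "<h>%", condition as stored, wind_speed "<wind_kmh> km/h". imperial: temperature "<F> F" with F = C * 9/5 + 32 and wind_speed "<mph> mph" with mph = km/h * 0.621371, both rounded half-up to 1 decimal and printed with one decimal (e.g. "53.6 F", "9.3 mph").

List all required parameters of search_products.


Parameters of search_products and their required/optional flag:
  category: required
  min_price: optional
  max_price: optional
  in_stock: optional
category


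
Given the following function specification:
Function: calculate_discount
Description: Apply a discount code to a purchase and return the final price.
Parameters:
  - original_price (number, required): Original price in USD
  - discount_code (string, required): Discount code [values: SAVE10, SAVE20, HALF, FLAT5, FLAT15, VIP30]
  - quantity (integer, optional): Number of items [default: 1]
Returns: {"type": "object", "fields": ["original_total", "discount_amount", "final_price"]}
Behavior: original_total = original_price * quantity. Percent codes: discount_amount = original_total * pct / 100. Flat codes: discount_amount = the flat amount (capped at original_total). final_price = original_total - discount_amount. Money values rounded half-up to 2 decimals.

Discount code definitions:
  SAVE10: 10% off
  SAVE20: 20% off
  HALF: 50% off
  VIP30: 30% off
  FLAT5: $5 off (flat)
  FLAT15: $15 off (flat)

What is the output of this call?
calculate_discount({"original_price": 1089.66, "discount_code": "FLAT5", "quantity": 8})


original_total = 1089.66 * 8 = 8717.28
FLAT5 = $5 flat: discount_amount = min(5.00, 8717.28) = 5.00
final_price = 8717.28 - 5.00 = 8712.28
Output:
{"original_total": 8717.28, "discount_amount": 5.0, "final_price": 8712.28}


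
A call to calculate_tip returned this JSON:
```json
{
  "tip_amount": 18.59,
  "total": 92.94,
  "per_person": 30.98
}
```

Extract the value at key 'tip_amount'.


18.59


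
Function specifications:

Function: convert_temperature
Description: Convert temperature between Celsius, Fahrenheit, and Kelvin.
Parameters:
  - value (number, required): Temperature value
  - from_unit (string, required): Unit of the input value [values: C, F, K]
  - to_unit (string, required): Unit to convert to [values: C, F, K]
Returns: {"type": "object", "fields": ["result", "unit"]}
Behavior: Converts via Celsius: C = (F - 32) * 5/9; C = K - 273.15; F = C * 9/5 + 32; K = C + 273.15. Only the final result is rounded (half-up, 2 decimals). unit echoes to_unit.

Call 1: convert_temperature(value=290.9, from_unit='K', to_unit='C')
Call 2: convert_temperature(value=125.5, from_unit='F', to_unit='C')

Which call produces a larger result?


Call 1:
  To C: 290.9 - 273.15 = 17.75
  Target is C: 17.75
  Round to 2 decimals: 17.75
  -> 17.75 C
Call 2:
  To C: (125.5 - 32) * 5/9 = 51.944444
  Target is C: 51.944444
  Round to 2 decimals: 51.94
  -> 51.94 C
Call 2 (51.94 C)


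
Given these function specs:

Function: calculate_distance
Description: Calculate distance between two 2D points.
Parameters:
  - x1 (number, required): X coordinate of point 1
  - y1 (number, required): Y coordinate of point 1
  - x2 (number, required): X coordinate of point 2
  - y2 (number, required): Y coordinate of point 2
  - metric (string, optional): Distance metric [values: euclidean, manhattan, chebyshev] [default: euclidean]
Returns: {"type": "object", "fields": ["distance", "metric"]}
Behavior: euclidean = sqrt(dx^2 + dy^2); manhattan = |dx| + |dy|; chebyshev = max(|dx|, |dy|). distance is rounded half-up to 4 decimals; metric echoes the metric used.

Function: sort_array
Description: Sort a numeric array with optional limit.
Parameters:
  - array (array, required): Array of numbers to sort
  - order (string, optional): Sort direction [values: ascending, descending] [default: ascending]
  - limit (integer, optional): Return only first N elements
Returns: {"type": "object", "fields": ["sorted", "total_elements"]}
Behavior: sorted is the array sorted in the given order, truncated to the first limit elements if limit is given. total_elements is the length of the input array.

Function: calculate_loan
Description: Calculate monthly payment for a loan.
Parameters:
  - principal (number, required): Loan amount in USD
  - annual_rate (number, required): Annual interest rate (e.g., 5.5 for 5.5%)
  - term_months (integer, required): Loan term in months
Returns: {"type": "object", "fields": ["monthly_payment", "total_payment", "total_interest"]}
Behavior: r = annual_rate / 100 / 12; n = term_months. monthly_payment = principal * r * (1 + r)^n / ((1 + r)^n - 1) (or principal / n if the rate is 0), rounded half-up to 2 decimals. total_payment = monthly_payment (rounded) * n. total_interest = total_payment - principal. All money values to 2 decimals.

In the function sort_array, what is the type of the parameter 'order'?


The sort_array spec declares:
  - order (string, optional): Sort direction [values: ascending, descending] [default: ascending]
Type:
string


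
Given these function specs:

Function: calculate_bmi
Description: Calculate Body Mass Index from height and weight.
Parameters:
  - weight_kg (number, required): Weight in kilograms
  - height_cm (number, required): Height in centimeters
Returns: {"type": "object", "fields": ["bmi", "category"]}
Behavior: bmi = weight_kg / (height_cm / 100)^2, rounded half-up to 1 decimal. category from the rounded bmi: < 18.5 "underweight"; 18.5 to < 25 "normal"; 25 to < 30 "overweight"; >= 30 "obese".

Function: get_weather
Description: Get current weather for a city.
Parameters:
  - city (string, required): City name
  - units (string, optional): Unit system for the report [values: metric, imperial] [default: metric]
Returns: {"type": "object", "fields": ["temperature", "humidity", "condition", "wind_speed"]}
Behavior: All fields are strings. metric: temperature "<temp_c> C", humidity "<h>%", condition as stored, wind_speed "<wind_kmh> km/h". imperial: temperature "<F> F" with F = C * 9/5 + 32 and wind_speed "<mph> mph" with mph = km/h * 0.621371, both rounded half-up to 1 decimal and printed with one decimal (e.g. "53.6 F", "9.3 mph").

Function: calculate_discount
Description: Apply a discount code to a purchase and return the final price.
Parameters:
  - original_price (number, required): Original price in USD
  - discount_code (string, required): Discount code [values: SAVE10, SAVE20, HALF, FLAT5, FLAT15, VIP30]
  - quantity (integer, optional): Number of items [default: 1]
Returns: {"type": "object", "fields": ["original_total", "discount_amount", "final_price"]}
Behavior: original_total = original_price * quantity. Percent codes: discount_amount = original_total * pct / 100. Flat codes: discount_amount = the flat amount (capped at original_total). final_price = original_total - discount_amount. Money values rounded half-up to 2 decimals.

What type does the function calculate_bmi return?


The calculate_bmi spec declares Returns: {"type": "object", "fields": ["bmi", "category"]}
Type:
object


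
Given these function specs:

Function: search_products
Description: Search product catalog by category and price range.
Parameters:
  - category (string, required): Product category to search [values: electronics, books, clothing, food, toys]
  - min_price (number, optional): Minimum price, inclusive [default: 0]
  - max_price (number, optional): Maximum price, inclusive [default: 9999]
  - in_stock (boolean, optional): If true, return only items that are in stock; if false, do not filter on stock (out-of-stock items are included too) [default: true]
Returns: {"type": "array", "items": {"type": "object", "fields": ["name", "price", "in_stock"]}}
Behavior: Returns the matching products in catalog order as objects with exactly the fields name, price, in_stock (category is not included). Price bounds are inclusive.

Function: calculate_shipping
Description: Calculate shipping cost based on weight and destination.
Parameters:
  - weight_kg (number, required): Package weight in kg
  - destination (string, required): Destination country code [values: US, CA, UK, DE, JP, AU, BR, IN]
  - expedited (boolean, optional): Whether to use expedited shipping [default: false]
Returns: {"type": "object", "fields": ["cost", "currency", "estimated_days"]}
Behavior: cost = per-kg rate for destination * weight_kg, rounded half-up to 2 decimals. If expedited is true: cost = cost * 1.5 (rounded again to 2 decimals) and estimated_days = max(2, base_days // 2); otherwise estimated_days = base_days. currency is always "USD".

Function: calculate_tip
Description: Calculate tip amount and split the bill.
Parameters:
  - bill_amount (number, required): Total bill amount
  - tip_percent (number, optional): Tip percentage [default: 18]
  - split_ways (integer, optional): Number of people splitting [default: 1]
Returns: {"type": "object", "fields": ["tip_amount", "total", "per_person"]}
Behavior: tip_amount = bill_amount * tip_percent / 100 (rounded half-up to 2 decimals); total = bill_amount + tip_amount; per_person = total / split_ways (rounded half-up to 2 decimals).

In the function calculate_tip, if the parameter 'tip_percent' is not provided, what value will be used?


The calculate_tip spec declares:
  - tip_percent (number, optional): Tip percentage [default: 18]
Default:
18


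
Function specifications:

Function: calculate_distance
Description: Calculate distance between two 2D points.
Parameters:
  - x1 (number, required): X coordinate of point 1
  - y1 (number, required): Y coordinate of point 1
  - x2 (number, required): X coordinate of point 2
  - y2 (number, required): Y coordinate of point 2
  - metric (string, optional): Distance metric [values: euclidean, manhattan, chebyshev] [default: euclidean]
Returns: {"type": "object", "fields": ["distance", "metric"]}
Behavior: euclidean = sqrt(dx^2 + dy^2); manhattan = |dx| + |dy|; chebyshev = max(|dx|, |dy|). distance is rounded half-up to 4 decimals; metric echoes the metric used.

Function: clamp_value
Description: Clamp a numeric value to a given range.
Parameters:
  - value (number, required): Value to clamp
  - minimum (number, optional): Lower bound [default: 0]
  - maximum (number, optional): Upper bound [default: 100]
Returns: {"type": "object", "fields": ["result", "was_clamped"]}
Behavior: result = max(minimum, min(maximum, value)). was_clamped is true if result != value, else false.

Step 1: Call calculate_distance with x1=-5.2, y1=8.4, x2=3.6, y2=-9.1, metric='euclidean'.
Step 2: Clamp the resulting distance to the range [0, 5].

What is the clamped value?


Step 1: calculate_distance (euclidean)
  |dx| = |3.6 - -5.2| = 8.8; |dy| = |-9.1 - 8.4| = 17.5
  euclidean: sqrt(8.8^2 + 17.5^2) = sqrt(383.69) = 19.588007
  Round to 4 decimals: 19.588
  -> distance = 19.588
Step 2: clamp_value(value=19.588, minimum=0, maximum=5)
  result = max(0, min(5, 19.588)) = max(0, 5) = 5
  was_clamped = (5 != 19.588) = true
  -> result = 5
5


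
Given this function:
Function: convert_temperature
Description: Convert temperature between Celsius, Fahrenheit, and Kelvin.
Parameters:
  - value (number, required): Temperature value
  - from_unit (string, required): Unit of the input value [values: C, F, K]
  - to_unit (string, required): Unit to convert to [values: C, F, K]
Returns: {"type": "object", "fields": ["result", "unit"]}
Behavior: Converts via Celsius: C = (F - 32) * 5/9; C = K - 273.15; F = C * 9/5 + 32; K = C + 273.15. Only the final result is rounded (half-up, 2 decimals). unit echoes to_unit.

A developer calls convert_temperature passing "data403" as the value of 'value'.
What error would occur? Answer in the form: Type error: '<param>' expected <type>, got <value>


Spec: 'value' is declared as number; "data403" is a string.
Type error: 'value' expected number, got "data403"


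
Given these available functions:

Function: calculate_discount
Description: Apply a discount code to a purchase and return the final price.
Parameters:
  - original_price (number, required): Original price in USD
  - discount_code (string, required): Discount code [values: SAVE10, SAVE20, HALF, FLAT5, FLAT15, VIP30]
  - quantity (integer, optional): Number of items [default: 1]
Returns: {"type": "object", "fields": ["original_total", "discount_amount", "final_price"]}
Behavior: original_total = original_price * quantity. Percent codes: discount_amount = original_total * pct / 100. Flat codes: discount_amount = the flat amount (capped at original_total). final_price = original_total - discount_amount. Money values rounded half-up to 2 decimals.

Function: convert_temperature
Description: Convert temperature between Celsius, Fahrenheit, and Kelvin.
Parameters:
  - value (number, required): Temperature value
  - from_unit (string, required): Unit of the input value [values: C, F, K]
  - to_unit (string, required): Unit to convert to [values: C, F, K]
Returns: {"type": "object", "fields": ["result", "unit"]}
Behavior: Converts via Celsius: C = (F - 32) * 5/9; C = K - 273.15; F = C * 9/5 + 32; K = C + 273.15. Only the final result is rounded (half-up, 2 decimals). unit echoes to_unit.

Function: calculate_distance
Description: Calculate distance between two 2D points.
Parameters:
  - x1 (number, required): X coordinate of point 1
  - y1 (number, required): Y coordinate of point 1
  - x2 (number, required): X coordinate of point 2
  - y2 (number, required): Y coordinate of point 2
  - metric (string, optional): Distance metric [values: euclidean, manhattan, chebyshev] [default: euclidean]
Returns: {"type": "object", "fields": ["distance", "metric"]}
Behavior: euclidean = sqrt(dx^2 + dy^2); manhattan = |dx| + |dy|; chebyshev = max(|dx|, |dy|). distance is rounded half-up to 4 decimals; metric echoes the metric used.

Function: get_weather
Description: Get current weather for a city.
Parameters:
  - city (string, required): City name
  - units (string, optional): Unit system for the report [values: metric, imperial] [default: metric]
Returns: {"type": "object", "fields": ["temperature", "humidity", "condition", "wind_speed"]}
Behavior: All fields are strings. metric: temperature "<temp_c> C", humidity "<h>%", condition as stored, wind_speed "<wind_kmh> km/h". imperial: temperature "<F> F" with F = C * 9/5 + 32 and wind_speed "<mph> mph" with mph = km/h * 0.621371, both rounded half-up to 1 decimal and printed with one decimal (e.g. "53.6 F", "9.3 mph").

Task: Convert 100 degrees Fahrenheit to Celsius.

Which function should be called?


The task needs a function whose description is: Convert temperature between Celsius, Fahrenheit, and Kelvin.
convert_temperature


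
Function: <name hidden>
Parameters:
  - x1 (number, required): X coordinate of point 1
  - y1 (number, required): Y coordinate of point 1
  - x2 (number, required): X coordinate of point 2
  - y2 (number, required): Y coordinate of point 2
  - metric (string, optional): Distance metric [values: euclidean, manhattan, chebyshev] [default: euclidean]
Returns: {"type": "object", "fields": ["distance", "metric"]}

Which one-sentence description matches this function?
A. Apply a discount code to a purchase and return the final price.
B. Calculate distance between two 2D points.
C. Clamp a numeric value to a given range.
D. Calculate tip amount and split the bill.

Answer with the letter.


Parameters x1, y1, x2, y2, metric and return ["distance", "metric"] fit: Calculate distance between two 2D points.
B


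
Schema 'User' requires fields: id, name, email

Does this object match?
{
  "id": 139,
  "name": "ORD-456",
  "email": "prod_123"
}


Checking required fields... All present.
Valid - all required fields present


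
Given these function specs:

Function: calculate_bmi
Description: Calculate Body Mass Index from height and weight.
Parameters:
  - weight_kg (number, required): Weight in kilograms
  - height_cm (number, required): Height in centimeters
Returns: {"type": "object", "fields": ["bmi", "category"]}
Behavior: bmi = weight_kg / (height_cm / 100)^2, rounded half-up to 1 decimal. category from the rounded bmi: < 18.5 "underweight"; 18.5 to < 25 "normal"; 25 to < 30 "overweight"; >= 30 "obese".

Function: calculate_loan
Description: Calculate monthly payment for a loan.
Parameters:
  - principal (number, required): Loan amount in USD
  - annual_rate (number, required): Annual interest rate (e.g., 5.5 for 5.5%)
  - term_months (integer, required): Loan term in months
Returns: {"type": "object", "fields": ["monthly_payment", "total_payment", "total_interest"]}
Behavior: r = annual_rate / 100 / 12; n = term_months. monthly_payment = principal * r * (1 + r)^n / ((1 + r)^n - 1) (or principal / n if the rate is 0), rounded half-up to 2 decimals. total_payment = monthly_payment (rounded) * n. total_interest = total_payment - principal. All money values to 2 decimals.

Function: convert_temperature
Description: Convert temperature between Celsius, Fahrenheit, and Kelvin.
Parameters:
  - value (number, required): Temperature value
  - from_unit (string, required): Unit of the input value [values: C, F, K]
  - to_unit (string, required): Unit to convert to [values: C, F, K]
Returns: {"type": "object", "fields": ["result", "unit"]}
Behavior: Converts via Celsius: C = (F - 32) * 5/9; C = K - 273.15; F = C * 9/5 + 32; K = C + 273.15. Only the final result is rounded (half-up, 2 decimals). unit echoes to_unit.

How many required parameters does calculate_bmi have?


Parameters of calculate_bmi: weight_kg (required), height_cm (required)
Required count:
2


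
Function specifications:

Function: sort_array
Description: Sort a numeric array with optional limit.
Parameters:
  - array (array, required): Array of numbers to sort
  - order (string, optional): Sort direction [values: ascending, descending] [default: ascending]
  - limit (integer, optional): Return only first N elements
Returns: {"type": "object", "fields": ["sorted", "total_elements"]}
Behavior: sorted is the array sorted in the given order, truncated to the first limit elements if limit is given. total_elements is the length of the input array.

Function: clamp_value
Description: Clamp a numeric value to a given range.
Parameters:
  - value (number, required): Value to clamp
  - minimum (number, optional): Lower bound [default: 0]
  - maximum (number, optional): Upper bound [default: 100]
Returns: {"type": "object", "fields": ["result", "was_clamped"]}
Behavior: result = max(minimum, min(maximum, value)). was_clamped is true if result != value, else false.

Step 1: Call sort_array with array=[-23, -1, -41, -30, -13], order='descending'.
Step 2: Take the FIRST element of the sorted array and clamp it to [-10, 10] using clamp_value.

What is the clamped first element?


Step 1: sort_array(order=descending)
  sorted: [-1, -13, -23, -30, -41]
  -> first element = -1
Step 2: clamp_value(value=-1, minimum=-10, maximum=10)
  result = max(-10, min(10, -1)) = max(-10, -1) = -1
  was_clamped = (-1 != -1) = false
  -> result = -1
-1


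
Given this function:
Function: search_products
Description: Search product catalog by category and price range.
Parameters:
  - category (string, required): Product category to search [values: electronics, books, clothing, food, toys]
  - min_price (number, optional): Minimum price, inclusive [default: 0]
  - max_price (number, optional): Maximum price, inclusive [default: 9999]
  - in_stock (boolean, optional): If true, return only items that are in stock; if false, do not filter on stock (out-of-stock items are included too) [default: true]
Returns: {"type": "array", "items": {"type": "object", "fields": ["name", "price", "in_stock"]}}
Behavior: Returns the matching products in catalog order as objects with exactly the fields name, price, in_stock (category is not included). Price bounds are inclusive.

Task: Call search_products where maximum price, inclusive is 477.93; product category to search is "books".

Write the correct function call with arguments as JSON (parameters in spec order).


Mapping each described value to its parameter name:
  'Maximum price, inclusive' -> max_price = 477.93
  'Product category to search' -> category = "books"
search_products({"category": "books", "max_price": 477.93})


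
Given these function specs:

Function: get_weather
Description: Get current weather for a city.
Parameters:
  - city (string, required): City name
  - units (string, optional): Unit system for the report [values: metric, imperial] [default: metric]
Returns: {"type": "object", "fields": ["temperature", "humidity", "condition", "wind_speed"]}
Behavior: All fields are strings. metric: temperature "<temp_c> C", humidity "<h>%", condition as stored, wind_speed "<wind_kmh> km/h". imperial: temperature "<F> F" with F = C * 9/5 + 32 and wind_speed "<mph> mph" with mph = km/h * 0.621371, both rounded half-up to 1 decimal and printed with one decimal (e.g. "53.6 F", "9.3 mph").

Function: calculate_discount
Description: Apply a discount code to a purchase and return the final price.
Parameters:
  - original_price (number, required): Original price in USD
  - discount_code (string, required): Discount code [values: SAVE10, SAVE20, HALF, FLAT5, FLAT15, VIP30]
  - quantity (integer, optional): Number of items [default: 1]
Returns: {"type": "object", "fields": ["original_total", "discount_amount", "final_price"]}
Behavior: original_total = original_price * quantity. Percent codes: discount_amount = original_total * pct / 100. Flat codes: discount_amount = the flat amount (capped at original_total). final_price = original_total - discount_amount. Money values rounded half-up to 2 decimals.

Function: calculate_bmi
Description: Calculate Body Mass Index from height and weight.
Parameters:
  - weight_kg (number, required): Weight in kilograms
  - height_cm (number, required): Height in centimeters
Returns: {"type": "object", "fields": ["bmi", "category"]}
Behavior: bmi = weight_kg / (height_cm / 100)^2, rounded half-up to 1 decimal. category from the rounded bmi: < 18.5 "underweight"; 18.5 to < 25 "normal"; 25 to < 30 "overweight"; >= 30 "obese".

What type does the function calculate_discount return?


The calculate_discount spec declares Returns: {"type": "object", "fields": ["original_total", "discount_amount", "final_price"]}
Type:
object


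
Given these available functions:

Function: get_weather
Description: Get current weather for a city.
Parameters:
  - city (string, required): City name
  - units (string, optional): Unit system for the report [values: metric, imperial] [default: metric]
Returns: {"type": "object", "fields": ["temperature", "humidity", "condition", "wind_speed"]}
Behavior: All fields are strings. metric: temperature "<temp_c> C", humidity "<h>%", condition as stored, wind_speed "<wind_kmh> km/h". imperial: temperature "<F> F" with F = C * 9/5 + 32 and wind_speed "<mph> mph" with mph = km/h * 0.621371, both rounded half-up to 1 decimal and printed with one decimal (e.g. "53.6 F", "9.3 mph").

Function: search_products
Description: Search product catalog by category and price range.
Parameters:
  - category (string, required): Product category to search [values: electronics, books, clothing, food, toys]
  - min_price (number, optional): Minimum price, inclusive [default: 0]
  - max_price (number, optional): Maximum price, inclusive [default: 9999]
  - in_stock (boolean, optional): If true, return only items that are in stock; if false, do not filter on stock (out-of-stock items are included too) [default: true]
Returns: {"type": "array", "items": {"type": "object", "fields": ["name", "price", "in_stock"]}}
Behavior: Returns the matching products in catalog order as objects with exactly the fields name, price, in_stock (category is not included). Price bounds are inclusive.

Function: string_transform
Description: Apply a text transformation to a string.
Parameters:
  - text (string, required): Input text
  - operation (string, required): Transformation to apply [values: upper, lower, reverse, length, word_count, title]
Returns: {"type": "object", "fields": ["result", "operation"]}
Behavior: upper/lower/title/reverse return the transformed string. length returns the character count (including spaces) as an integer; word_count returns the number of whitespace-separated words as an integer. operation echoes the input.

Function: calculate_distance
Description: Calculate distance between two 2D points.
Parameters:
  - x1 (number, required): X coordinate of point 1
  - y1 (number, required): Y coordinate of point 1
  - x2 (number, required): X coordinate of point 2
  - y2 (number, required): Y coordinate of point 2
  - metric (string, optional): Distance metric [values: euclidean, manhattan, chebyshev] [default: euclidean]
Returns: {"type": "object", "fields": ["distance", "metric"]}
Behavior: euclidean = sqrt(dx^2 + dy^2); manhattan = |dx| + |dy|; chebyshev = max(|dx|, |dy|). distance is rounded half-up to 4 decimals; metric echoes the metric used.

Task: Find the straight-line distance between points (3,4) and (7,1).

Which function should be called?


The task needs a function whose description is: Calculate distance between two 2D points.
calculate_distance


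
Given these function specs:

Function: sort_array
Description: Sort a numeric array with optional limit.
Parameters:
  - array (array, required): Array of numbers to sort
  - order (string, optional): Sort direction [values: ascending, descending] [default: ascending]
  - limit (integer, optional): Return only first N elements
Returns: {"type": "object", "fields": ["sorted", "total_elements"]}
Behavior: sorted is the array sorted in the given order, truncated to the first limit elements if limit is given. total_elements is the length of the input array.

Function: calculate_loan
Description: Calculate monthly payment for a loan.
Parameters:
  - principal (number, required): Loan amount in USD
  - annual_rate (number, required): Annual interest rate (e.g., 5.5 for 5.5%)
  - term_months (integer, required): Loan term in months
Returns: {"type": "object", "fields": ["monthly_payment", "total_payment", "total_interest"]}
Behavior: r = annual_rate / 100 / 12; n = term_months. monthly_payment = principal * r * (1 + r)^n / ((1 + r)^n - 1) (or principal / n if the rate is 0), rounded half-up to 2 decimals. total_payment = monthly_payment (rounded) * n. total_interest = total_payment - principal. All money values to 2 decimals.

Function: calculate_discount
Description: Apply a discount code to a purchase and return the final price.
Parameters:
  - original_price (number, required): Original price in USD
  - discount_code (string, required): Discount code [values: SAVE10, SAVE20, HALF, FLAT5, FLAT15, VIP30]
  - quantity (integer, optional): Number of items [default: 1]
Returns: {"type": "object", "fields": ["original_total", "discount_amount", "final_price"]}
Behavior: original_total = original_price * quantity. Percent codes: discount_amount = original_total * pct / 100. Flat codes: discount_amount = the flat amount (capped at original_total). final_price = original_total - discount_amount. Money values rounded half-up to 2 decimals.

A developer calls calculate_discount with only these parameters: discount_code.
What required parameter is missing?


Required parameters: original_price, discount_code
Provided: discount_code
Missing: original_price
original_price


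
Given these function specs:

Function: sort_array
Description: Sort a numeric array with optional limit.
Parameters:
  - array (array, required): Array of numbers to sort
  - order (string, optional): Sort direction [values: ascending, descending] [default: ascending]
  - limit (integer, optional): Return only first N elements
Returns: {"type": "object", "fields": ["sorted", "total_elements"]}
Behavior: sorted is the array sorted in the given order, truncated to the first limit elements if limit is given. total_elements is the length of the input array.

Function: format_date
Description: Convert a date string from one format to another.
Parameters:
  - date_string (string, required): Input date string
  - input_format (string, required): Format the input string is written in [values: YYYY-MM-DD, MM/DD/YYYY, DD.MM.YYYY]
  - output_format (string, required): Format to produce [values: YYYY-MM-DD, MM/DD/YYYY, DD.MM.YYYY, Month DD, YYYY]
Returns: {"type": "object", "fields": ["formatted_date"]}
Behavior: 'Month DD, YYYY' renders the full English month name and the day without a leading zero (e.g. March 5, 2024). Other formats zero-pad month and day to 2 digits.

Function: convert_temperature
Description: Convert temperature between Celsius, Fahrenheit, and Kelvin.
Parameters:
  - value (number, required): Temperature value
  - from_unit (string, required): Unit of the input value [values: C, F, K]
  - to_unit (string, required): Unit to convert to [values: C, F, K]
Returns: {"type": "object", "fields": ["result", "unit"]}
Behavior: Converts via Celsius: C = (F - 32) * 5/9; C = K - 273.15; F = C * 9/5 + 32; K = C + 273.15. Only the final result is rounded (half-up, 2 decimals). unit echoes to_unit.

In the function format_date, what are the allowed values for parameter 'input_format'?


The format_date spec declares:
  - input_format (string, required): Format the input string is written in [values: YYYY-MM-DD, MM/DD/YYYY, DD.MM.YYYY]
Allowed values:
YYYY-MM-DD, MM/DD/YYYY, DD.MM.YYYY


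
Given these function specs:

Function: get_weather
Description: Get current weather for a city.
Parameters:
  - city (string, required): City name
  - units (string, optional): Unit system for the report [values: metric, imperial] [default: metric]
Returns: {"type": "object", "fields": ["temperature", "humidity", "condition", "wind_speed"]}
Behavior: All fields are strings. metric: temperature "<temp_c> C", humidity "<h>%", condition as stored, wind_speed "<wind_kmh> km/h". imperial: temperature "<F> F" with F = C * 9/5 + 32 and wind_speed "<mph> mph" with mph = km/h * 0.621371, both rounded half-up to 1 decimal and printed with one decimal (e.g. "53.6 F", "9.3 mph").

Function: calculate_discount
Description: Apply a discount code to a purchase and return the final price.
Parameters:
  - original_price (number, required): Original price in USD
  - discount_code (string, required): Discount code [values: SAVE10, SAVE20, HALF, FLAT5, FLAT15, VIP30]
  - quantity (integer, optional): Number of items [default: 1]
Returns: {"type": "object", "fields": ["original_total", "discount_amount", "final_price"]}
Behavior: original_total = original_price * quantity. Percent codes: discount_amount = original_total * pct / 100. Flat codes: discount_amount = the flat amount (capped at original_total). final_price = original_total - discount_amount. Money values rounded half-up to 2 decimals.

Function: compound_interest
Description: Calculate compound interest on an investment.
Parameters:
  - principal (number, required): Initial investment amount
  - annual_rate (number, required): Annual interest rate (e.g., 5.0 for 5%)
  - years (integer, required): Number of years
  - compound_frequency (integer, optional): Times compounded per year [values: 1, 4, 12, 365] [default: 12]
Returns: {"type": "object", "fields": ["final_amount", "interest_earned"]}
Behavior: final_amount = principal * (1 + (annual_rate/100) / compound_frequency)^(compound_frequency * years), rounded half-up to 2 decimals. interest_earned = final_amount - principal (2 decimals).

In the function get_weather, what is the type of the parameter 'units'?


The get_weather spec declares:
  - units (string, optional): Unit system for the report [values: metric, imperial] [default: metric]
Type:
string
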